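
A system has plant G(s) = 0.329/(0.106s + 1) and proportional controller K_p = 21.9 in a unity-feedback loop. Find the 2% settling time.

Closed loop: T(s) = K_p·G/(1+K_p·G) = 7.205/(0.106s + 1 + 7.205), with pole at s = −(1 + 7.205)/0.106 = −77.41.
τ = 1/77.41 = 0.01292 s, so 2% settling time ≈ 4τ = 0.0517 s.

T_s ≈ 0.0517 s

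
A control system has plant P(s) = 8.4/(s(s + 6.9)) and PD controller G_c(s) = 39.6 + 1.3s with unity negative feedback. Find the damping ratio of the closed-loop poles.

Forward path: (39.6 + 1.3s)·8.4/(s(s+6.9)). The closed-loop characteristic equation is s² + (6.9 + 8.4·1.3)s + 8.4·39.6 = 0.
That is s² + 17.82s + 332.6 = 0, so ω_n = 18.24 rad/s and ζ = 17.82/(2·18.24) = 0.4885.

ζ = 0.489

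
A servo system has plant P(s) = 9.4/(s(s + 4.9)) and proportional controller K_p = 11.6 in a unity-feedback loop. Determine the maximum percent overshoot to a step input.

The closed-loop denominator s² + 4.9s + 109 gives ω_n = √109 = 10.44 and ζ = 4.9/(2ω_n) = 0.2346.
%OS = 100·exp(−πζ/√(1−ζ²)) = 100·exp(−π·0.2346/√0.945) = 46.8%.

46.8%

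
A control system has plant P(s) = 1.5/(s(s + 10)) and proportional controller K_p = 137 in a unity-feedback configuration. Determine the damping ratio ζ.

1 + K_p·P(s) = 0 gives s² + 10s + 205.5 = 0.
So ω_n² = 205.5 ⇒ ω_n = 14.34 rad/s, and ζ = 10/(2ω_n) = 0.349.

ζ = 0.349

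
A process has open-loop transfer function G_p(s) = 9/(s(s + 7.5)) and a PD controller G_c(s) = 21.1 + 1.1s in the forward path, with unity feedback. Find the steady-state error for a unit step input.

The open loop G_c(s)G_p(s) has a pole at the origin (type 1), so the static position error constant is infinite and e_ss = 1/(1+∞) = 0.

0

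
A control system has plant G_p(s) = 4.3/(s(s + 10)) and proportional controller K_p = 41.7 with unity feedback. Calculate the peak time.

Closed-loop characteristic equation: s² + 10s + 179.3 = 0, so ω_n = 13.39 rad/s and ζ = 10/(2·13.39) = 0.3734.
Damped frequency ω_d = ω_n√(1−ζ²) = 12.42 rad/s, so peak time T_p = π/ω_d = 0.253 s.

T_p = 0.253 s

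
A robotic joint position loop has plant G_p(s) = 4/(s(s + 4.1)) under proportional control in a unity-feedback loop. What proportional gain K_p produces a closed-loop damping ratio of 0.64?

K_p = 2.57

Closed-loop characteristic equation: s² + 4.1s + K_p·4 = 0.
So ω_n = √(4K_p) and 2ζω_n = 4.1, giving ζ = 4.1/(2√(4K_p)).
Setting ζ = 0.64: √(4K_p) = 4.1/(2·0.64) = 3.203, so K_p = 10.26/4 = 2.57.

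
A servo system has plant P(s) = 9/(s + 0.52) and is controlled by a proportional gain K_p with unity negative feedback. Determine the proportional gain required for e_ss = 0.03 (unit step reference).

K_p = 1.87

The loop is type 0, so e_ss(step) = 1/(1 + K_pos) with K_pos = K_p·P(0).
P(0) = 17.31. Require 1/(1 + K_p·17.31) = 0.03, so 1 + 17.31·K_p = 33.33.
K_p = (33.33 − 1)/17.31 = 1.87.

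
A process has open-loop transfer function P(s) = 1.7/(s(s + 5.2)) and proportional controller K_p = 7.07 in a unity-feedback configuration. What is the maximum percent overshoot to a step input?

From 1 + K_pP(s) = 0: s² + 5.2s + 12.02 = 0 ⇒ ω_n = 3.467, ζ = 0.75.
%OS = 100·exp(−πζ/√(1−ζ²)) = 100·exp(−π·0.75/√0.4376) = 2.84%.

2.84%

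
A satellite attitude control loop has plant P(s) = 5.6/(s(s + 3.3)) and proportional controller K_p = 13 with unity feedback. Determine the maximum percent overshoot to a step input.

53.8%

From 1 + K_pP(s) = 0: s² + 3.3s + 72.8 = 0 ⇒ ω_n = 8.532, ζ = 0.1934.
%OS = 100·exp(−πζ/√(1−ζ²)) = 100·exp(−π·0.1934/√0.9626) = 53.8%.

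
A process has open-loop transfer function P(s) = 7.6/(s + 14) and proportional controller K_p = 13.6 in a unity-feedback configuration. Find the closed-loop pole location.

s = -117.4

Closed-loop transfer function: T(s) = K_p·P(s)/(1 + K_p·P(s)) = 103.4/(s + 14 + 103.4) = 103.4/(s + 117.4).
The closed-loop pole is at s = −117.4.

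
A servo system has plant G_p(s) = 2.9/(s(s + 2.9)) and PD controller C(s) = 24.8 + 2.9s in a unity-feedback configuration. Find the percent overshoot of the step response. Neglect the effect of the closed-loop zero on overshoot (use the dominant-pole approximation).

6.01%

Forward path: (24.8 + 2.9s)·2.9/(s(s+2.9)). The closed-loop characteristic equation is s² + (2.9 + 2.9·2.9)s + 2.9·24.8 = 0.
That is s² + 11.31s + 71.92 = 0, so ω_n = 8.481 rad/s and ζ = 11.31/(2·8.481) = 0.6668.
%OS = 100·exp(−πζ/√(1−ζ²)) = 6.01%.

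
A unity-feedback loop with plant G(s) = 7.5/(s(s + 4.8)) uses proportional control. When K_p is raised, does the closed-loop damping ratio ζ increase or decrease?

ζ = 4.8/(2√(7.5K_p)); increasing K_p raises the denominator, so ζ falls.

decrease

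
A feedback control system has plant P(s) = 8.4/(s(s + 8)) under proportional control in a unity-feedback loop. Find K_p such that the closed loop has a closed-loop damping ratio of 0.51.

Closed-loop characteristic equation: s² + 8s + K_p·8.4 = 0.
So ω_n = √(8.4K_p) and 2ζω_n = 8, giving ζ = 8/(2√(8.4K_p)).
Setting ζ = 0.51: √(8.4K_p) = 8/(2·0.51) = 7.843, so K_p = 61.51/8.4 = 7.32.

K_p = 7.32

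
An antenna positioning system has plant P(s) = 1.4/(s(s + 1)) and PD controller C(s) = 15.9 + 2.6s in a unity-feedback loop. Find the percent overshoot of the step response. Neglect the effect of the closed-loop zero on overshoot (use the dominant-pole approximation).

Forward path: (15.9 + 2.6s)·1.4/(s(s+1)). The closed-loop characteristic equation is s² + (1 + 1.4·2.6)s + 1.4·15.9 = 0.
That is s² + 4.64s + 22.26 = 0, so ω_n = 4.718 rad/s and ζ = 4.64/(2·4.718) = 0.4917.
%OS = 100·exp(−πζ/√(1−ζ²)) = 17%.

17%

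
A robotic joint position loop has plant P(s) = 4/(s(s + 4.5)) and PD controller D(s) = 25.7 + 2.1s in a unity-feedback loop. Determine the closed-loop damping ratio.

ζ = 0.636

Forward path: (25.7 + 2.1s)·4/(s(s+4.5)). The closed-loop characteristic equation is s² + (4.5 + 4·2.1)s + 4·25.7 = 0.
That is s² + 12.9s + 102.8 = 0, so ω_n = 10.14 rad/s and ζ = 12.9/(2·10.14) = 0.6362.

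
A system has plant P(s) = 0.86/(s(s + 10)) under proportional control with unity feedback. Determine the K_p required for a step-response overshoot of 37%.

K_p = 319

From %OS = 100·exp(−πζ/√(1−ζ²)) = 37%, ζ = −ln(0.37)/√(π²+ln²(0.37)) = 0.3017.
Characteristic equation s² + 10s + 0.86K_p = 0 gives ζ = 10/(2√(0.86K_p)).
Setting ζ = 0.3017: √(0.86K_p) = 10/(2·0.3017) = 16.57, so K_p = 274.6/0.86 = 319.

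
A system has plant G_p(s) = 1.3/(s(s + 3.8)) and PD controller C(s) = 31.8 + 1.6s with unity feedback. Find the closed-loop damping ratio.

Forward path: (31.8 + 1.6s)·1.3/(s(s+3.8)). The closed-loop characteristic equation is s² + (3.8 + 1.3·1.6)s + 1.3·31.8 = 0.
That is s² + 5.88s + 41.34 = 0, so ω_n = 6.43 rad/s and ζ = 5.88/(2·6.43) = 0.4573.

ζ = 0.457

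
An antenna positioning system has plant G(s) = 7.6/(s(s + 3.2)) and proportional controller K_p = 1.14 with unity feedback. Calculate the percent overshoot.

Closed-loop characteristic equation: s² + 3.2s + 8.664 = 0, so ω_n = 2.943 rad/s and ζ = 3.2/(2·2.943) = 0.5436.
%OS = 100·exp(−πζ/√(1−ζ²)) = 100·exp(−π·0.5436/√0.7045) = 13.1%.

13.1%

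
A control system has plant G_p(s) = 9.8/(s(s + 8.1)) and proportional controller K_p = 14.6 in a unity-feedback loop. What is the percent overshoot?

32.3%

Closed-loop characteristic equation: s² + 8.1s + 143.1 = 0, so ω_n = 11.96 rad/s and ζ = 8.1/(2·11.96) = 0.3386.
%OS = 100·exp(−πζ/√(1−ζ²)) = 100·exp(−π·0.3386/√0.8854) = 32.3%.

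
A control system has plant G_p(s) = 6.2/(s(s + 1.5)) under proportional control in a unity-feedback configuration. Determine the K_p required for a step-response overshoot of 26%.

K_p = 0.584

From %OS = 100·exp(−πζ/√(1−ζ²)) = 26%, ζ = −ln(0.26)/√(π²+ln²(0.26)) = 0.3941.
Characteristic equation s² + 1.5s + 6.2K_p = 0 gives ζ = 1.5/(2√(6.2K_p)).
Setting ζ = 0.3941: √(6.2K_p) = 1.5/(2·0.3941) = 1.903, so K_p = 3.622/6.2 = 0.584.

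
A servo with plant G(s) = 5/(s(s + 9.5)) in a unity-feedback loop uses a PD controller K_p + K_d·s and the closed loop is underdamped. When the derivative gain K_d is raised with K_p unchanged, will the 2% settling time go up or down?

Characteristic equation s² + (9.5 + 5K_d)s + 5K_p = 0: raising K_d increases ζω_n = (9.5+5K_d)/2 while the loop stays underdamped, so T_s ≈ 4/(ζω_n) decreases.

decrease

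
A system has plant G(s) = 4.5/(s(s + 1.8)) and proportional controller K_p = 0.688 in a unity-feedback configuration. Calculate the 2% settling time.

T_s ≈ 4.44 s

Closed-loop characteristic equation: s² + 1.8s + 3.096 = 0, so ω_n = 1.76 rad/s and ζ = 1.8/(2·1.76) = 0.5115.
2% settling time T_s ≈ 4/(ζω_n) = 4/0.9 = 4.44 s.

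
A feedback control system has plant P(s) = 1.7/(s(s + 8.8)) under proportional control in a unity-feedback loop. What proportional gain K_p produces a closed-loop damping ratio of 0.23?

K_p = 215

Closed-loop characteristic equation: s² + 8.8s + K_p·1.7 = 0.
So ω_n = √(1.7K_p) and 2ζω_n = 8.8, giving ζ = 8.8/(2√(1.7K_p)).
Setting ζ = 0.23: √(1.7K_p) = 8.8/(2·0.23) = 19.13, so K_p = 366/1.7 = 215.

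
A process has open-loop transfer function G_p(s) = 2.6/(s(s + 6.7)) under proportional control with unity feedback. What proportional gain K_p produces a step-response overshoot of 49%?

K_p = 88

From %OS = 100·exp(−πζ/√(1−ζ²)) = 49%, ζ = −ln(0.49)/√(π²+ln²(0.49)) = 0.2214.
Characteristic equation s² + 6.7s + 2.6K_p = 0 gives ζ = 6.7/(2√(2.6K_p)).
Setting ζ = 0.2214: √(2.6K_p) = 6.7/(2·0.2214) = 15.13, so K_p = 228.9/2.6 = 88.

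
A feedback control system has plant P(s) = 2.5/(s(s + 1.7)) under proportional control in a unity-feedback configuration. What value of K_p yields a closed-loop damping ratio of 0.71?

Closed-loop characteristic equation: s² + 1.7s + K_p·2.5 = 0.
So ω_n = √(2.5K_p) and 2ζω_n = 1.7, giving ζ = 1.7/(2√(2.5K_p)).
Setting ζ = 0.71: √(2.5K_p) = 1.7/(2·0.71) = 1.197, so K_p = 1.433/2.5 = 0.573.

K_p = 0.573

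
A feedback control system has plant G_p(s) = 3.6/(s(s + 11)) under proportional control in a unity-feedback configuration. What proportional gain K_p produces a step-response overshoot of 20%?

From %OS = 100·exp(−πζ/√(1−ζ²)) = 20%, ζ = −ln(0.2)/√(π²+ln²(0.2)) = 0.4559.
Characteristic equation s² + 11s + 3.6K_p = 0 gives ζ = 11/(2√(3.6K_p)).
Setting ζ = 0.4559: √(3.6K_p) = 11/(2·0.4559) = 12.06, so K_p = 145.5/3.6 = 40.4.

K_p = 40.4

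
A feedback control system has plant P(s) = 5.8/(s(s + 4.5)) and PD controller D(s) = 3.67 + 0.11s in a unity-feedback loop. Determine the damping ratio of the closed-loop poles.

ζ = 0.557

Forward path: (3.67 + 0.11s)·5.8/(s(s+4.5)). The closed-loop characteristic equation is s² + (4.5 + 5.8·0.11)s + 5.8·3.67 = 0.
That is s² + 5.138s + 21.29 = 0, so ω_n = 4.614 rad/s and ζ = 5.138/(2·4.614) = 0.5568.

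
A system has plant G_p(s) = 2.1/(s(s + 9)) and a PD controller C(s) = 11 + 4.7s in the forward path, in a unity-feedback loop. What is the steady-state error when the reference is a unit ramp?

The loop has one pole at the origin (type 1). Velocity error constant K_v = lim_{s→0} s·C(s)G_p(s) = 11·2.1/9 = 2.567.
Steady-state error to a unit ramp: e_ss = 1/K_v = 0.39.

0.39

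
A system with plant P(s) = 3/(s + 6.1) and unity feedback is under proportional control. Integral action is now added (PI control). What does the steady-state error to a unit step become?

Adding integral action puts a pole at s = 0 in the forward path, raising the system type to 1; a type-1 loop has zero steady-state error to a step.

0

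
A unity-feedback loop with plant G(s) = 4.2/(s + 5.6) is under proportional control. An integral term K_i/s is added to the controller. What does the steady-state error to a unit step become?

The integrator makes K_pos = lim_{s→0} C(s)G(s) infinite, so e_ss = 1/(1+K_pos) = 0.

0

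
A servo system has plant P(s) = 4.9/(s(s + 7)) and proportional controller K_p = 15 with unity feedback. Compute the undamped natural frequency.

ω_n = 8.57 rad/s

1 + K_p·P(s) = 0 gives s² + 7s + 73.5 = 0.
Matching s² + 2ζω_n s + ω_n²: ω_n = √73.5 = 8.573 rad/s and 2ζω_n = 7, so ζ = 7/(2·8.573) = 0.408.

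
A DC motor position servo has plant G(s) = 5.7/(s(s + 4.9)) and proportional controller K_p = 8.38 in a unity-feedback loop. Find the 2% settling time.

T_s ≈ 1.63 s

From 1 + K_pG(s) = 0: s² + 4.9s + 47.77 = 0 ⇒ ω_n = 6.911, ζ = 0.3545.
2% settling time T_s ≈ 4/(ζω_n) = 4/2.45 = 1.63 s.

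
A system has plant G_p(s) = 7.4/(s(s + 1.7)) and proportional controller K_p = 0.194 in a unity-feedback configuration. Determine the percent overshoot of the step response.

4.23%

From 1 + K_pG_p(s) = 0: s² + 1.7s + 1.436 = 0 ⇒ ω_n = 1.198, ζ = 0.7094.
%OS = 100·exp(−πζ/√(1−ζ²)) = 100·exp(−π·0.7094/√0.4967) = 4.23%.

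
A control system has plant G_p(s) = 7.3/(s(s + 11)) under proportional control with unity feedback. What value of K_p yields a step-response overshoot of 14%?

From %OS = 100·exp(−πζ/√(1−ζ²)) = 14%, ζ = −ln(0.14)/√(π²+ln²(0.14)) = 0.5305.
Characteristic equation s² + 11s + 7.3K_p = 0 gives ζ = 11/(2√(7.3K_p)).
Setting ζ = 0.5305: √(7.3K_p) = 11/(2·0.5305) = 10.37, so K_p = 107.5/7.3 = 14.7.

K_p = 14.7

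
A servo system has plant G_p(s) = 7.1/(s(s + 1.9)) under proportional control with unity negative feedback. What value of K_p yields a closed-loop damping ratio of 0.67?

K_p = 0.283

Closed-loop characteristic equation: s² + 1.9s + K_p·7.1 = 0.
So ω_n = √(7.1K_p) and 2ζω_n = 1.9, giving ζ = 1.9/(2√(7.1K_p)).
Setting ζ = 0.67: √(7.1K_p) = 1.9/(2·0.67) = 1.418, so K_p = 2.01/7.1 = 0.283.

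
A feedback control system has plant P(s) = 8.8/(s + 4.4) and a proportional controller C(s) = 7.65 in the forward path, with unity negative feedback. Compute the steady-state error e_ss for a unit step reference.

0.0613

The loop is type 0. Static position error constant K_pos = C(0)·P(0) = 7.65·2 = 15.3.
Steady-state error to a unit step: e_ss = 1/(1+K_pos) = 1/16.3 = 0.0613.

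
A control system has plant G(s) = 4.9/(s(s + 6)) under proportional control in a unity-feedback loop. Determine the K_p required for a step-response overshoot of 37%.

From %OS = 100·exp(−πζ/√(1−ζ²)) = 37%, ζ = −ln(0.37)/√(π²+ln²(0.37)) = 0.3017.
Characteristic equation s² + 6s + 4.9K_p = 0 gives ζ = 6/(2√(4.9K_p)).
Setting ζ = 0.3017: √(4.9K_p) = 6/(2·0.3017) = 9.943, so K_p = 98.86/4.9 = 20.2.

K_p = 20.2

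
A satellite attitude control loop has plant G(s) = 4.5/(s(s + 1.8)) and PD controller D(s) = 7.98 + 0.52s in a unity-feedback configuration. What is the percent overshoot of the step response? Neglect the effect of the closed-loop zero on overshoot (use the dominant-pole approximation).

31.5%

Forward path: (7.98 + 0.52s)·4.5/(s(s+1.8)). The closed-loop characteristic equation is s² + (1.8 + 4.5·0.52)s + 4.5·7.98 = 0.
That is s² + 4.14s + 35.91 = 0, so ω_n = 5.992 rad/s and ζ = 4.14/(2·5.992) = 0.3454.
%OS = 100·exp(−πζ/√(1−ζ²)) = 31.5%.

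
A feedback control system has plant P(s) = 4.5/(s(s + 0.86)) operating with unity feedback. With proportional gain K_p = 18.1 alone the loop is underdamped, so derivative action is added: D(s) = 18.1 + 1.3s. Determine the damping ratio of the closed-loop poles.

Forward path: (18.1 + 1.3s)·4.5/(s(s+0.86)). The closed-loop characteristic equation is s² + (0.86 + 4.5·1.3)s + 4.5·18.1 = 0.
That is s² + 6.71s + 81.45 = 0, so ω_n = 9.025 rad/s and ζ = 6.71/(2·9.025) = 0.3717.

ζ = 0.372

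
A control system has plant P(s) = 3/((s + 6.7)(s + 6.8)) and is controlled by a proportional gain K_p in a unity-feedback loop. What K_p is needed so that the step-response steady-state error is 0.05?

Steady-state error for a unit step on this type-0 loop is 1/(1 + K_p·P(0)).
P(0) = 0.06585. Require 1/(1 + K_p·0.06585) = 0.05, so 1 + 0.06585·K_p = 20.
K_p = (20 − 1)/0.06585 = 289.

K_p = 289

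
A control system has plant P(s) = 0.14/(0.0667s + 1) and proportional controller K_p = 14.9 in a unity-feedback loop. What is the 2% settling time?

T_s ≈ 0.0865 s

Closed loop: T(s) = K_p·P/(1+K_p·P) = 2.086/(0.0667s + 1 + 2.086), with pole at s = −(1 + 2.086)/0.0667 = −46.27.
τ = 1/46.27 = 0.02161 s, so 2% settling time ≈ 4τ = 0.0865 s.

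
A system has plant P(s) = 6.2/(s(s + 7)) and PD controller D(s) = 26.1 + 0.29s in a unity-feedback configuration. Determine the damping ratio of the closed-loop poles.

Forward path: (26.1 + 0.29s)·6.2/(s(s+7)). The closed-loop characteristic equation is s² + (7 + 6.2·0.29)s + 6.2·26.1 = 0.
That is s² + 8.798s + 161.8 = 0, so ω_n = 12.72 rad/s and ζ = 8.798/(2·12.72) = 0.3458.

ζ = 0.346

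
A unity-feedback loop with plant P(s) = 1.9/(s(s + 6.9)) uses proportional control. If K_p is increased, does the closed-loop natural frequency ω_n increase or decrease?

ω_n = √(1.9·K_p), which grows with K_p.

increase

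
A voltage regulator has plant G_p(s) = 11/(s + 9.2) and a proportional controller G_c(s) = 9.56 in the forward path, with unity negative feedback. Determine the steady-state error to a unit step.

The loop is type 0. Static position error constant K_pos = G_c(0)·G_p(0) = 9.56·1.196 = 11.43.
Steady-state error to a unit step: e_ss = 1/(1+K_pos) = 1/12.43 = 0.0804.

0.0804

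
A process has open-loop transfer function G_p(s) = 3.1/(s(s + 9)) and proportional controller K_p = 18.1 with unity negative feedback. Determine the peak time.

From 1 + K_pG_p(s) = 0: s² + 9s + 56.11 = 0 ⇒ ω_n = 7.491, ζ = 0.6007.
Damped frequency ω_d = ω_n√(1−ζ²) = 5.988 rad/s, so peak time T_p = π/ω_d = 0.525 s.

T_p = 0.525 s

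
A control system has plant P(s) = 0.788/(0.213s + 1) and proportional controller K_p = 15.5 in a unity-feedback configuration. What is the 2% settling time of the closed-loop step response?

T_s ≈ 0.0645 s

Closed loop: T(s) = K_p·P/(1+K_p·P) = 12.21/(0.213s + 1 + 12.21), with pole at s = −(1 + 12.21)/0.213 = −62.04.
τ = 1/62.04 = 0.01612 s, so 2% settling time ≈ 4τ = 0.0645 s.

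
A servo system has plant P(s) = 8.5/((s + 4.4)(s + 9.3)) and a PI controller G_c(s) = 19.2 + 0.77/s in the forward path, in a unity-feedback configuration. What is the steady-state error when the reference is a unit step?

The open loop G_c(s)P(s) has a pole at the origin (type 1), so the static position error constant is infinite and e_ss = 1/(1+∞) = 0.

0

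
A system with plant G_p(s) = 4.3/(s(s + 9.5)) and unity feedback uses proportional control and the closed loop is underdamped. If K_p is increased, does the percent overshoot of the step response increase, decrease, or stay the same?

Characteristic equation s² + 9.5s + K_p·4.3 = 0: raising K_p raises ω_n while 2ζω_n = 9.5 is fixed, so ζ falls and overshoot grows.

increase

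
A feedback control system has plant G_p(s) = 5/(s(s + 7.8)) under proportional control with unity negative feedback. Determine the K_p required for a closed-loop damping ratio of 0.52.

K_p = 11.2

Closed-loop characteristic equation: s² + 7.8s + K_p·5 = 0.
So ω_n = √(5K_p) and 2ζω_n = 7.8, giving ζ = 7.8/(2√(5K_p)).
Setting ζ = 0.52: √(5K_p) = 7.8/(2·0.52) = 7.5, so K_p = 56.25/5 = 11.2.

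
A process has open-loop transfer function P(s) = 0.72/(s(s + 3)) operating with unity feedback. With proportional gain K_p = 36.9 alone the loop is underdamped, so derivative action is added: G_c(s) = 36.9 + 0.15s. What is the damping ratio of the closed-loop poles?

ζ = 0.301

Forward path: (36.9 + 0.15s)·0.72/(s(s+3)). The closed-loop characteristic equation is s² + (3 + 0.72·0.15)s + 0.72·36.9 = 0.
That is s² + 3.108s + 26.57 = 0, so ω_n = 5.154 rad/s and ζ = 3.108/(2·5.154) = 0.3015.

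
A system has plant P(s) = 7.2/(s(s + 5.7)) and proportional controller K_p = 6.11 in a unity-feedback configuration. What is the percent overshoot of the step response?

22.4%

The closed-loop denominator s² + 5.7s + 43.99 gives ω_n = √43.99 = 6.633 and ζ = 5.7/(2ω_n) = 0.4297.
%OS = 100·exp(−πζ/√(1−ζ²)) = 100·exp(−π·0.4297/√0.8154) = 22.4%.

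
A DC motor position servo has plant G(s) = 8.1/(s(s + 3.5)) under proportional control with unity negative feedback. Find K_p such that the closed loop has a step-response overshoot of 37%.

From %OS = 100·exp(−πζ/√(1−ζ²)) = 37%, ζ = −ln(0.37)/√(π²+ln²(0.37)) = 0.3017.
Characteristic equation s² + 3.5s + 8.1K_p = 0 gives ζ = 3.5/(2√(8.1K_p)).
Setting ζ = 0.3017: √(8.1K_p) = 3.5/(2·0.3017) = 5.8, so K_p = 33.64/8.1 = 4.15.

K_p = 4.15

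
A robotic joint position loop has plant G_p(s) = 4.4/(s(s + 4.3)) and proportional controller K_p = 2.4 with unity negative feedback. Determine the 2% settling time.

T_s ≈ 1.86 s

Closed-loop characteristic equation: s² + 4.3s + 10.56 = 0, so ω_n = 3.25 rad/s and ζ = 4.3/(2·3.25) = 0.6616.
2% settling time T_s ≈ 4/(ζω_n) = 4/2.15 = 1.86 s.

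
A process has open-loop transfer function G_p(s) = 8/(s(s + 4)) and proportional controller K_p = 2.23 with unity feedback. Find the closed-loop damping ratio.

ζ = 0.474

With unity feedback the closed-loop characteristic equation is s² + 4s + 2.23·8 = s² + 4s + 17.84 = 0.
Matching s² + 2ζω_n s + ω_n²: ω_n = √17.84 = 4.224 rad/s and 2ζω_n = 4, so ζ = 4/(2·4.224) = 0.474.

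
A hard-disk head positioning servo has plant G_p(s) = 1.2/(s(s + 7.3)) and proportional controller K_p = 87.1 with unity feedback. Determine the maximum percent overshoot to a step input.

30.1%

From 1 + K_pG_p(s) = 0: s² + 7.3s + 104.5 = 0 ⇒ ω_n = 10.22, ζ = 0.357.
%OS = 100·exp(−πζ/√(1−ζ²)) = 100·exp(−π·0.357/√0.8725) = 30.1%.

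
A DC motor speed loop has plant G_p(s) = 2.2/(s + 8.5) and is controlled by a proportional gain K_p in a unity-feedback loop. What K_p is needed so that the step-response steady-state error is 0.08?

Steady-state error for a unit step on this type-0 loop is 1/(1 + K_p·G_p(0)).
G_p(0) = 0.2588. Require 1/(1 + K_p·0.2588) = 0.08, so 1 + 0.2588·K_p = 12.5.
K_p = (12.5 − 1)/0.2588 = 44.4.

K_p = 44.4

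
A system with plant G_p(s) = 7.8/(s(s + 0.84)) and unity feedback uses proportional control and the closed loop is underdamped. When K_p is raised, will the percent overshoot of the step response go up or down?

increase

Characteristic equation s² + 0.84s + K_p·7.8 = 0: raising K_p raises ω_n while 2ζω_n = 0.84 is fixed, so ζ falls and overshoot grows.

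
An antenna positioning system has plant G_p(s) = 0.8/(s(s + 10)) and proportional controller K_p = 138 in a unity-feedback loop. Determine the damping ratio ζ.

ζ = 0.476

1 + K_p·G_p(s) = 0 gives s² + 10s + 110.4 = 0.
Matching s² + 2ζω_n s + ω_n²: ω_n = √110.4 = 10.51 rad/s and 2ζω_n = 10, so ζ = 10/(2·10.51) = 0.476.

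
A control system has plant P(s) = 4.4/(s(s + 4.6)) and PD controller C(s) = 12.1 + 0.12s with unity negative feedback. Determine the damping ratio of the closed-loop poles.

ζ = 0.351

Forward path: (12.1 + 0.12s)·4.4/(s(s+4.6)). The closed-loop characteristic equation is s² + (4.6 + 4.4·0.12)s + 4.4·12.1 = 0.
That is s² + 5.128s + 53.24 = 0, so ω_n = 7.297 rad/s and ζ = 5.128/(2·7.297) = 0.3514.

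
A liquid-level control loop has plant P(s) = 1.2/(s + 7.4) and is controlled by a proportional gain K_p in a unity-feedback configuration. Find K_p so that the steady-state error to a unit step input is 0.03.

For a type-0 loop with proportional control, e_ss = 1/(1 + K_p·P(0)).
P(0) = 0.1622. Require 1/(1 + K_p·0.1622) = 0.03, so 1 + 0.1622·K_p = 33.33.
K_p = (33.33 − 1)/0.1622 = 199.

K_p = 199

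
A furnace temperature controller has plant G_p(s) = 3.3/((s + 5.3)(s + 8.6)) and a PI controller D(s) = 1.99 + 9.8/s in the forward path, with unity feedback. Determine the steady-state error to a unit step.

The open loop D(s)G_p(s) has a pole at the origin (type 1), so the static position error constant is infinite and e_ss = 1/(1+∞) = 0.

0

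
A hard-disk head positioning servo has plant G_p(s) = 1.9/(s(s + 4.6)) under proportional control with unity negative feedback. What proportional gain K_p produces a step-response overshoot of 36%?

From %OS = 100·exp(−πζ/√(1−ζ²)) = 36%, ζ = −ln(0.36)/√(π²+ln²(0.36)) = 0.3093.
Characteristic equation s² + 4.6s + 1.9K_p = 0 gives ζ = 4.6/(2√(1.9K_p)).
Setting ζ = 0.3093: √(1.9K_p) = 4.6/(2·0.3093) = 7.437, so K_p = 55.31/1.9 = 29.1.

K_p = 29.1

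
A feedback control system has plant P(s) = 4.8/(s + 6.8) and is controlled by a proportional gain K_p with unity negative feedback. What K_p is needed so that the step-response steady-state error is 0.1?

The loop is type 0, so e_ss(step) = 1/(1 + K_pos) with K_pos = K_p·P(0).
P(0) = 0.7059. Require 1/(1 + K_p·0.7059) = 0.1, so 1 + 0.7059·K_p = 10.
K_p = (10 − 1)/0.7059 = 12.8.

K_p = 12.8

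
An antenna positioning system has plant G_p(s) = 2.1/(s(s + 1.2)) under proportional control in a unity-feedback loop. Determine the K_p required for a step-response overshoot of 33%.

K_p = 1.55

From %OS = 100·exp(−πζ/√(1−ζ²)) = 33%, ζ = −ln(0.33)/√(π²+ln²(0.33)) = 0.3328.
Characteristic equation s² + 1.2s + 2.1K_p = 0 gives ζ = 1.2/(2√(2.1K_p)).
Setting ζ = 0.3328: √(2.1K_p) = 1.2/(2·0.3328) = 1.803, so K_p = 3.251/2.1 = 1.55.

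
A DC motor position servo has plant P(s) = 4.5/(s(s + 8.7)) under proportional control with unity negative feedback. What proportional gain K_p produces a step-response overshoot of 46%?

From %OS = 100·exp(−πζ/√(1−ζ²)) = 46%, ζ = −ln(0.46)/√(π²+ln²(0.46)) = 0.24.
Characteristic equation s² + 8.7s + 4.5K_p = 0 gives ζ = 8.7/(2√(4.5K_p)).
Setting ζ = 0.24: √(4.5K_p) = 8.7/(2·0.24) = 18.13, so K_p = 328.6/4.5 = 73.

K_p = 73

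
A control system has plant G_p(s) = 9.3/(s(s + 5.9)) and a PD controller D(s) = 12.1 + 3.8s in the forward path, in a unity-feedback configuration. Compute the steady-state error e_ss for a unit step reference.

0

The open loop D(s)G_p(s) has a pole at the origin (type 1), so the static position error constant is infinite and e_ss = 1/(1+∞) = 0.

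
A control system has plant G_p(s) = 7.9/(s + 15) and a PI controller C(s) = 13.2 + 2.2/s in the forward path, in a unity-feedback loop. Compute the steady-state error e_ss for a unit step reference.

The open loop C(s)G_p(s) has a pole at the origin (type 1), so the static position error constant is infinite and e_ss = 1/(1+∞) = 0.

0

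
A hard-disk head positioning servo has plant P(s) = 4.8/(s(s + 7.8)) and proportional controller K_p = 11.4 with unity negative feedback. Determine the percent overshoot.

14.2%

Closed-loop characteristic equation: s² + 7.8s + 54.72 = 0, so ω_n = 7.397 rad/s and ζ = 7.8/(2·7.397) = 0.5272.
%OS = 100·exp(−πζ/√(1−ζ²)) = 100·exp(−π·0.5272/√0.722) = 14.2%.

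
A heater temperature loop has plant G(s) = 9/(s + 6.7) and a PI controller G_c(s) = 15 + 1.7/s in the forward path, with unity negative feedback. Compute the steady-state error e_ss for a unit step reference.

0

The open loop G_c(s)G(s) has a pole at the origin (type 1), so the static position error constant is infinite and e_ss = 1/(1+∞) = 0.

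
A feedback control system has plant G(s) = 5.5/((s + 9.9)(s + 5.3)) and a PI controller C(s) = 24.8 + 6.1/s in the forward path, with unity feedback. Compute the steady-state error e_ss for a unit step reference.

The open loop C(s)G(s) has a pole at the origin (type 1), so the static position error constant is infinite and e_ss = 1/(1+∞) = 0.

0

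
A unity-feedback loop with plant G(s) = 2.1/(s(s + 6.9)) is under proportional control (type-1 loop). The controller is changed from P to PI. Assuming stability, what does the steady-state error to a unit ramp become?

The integrator raises the loop to type 2, so K_v → ∞ and e_ss to a ramp is zero.

0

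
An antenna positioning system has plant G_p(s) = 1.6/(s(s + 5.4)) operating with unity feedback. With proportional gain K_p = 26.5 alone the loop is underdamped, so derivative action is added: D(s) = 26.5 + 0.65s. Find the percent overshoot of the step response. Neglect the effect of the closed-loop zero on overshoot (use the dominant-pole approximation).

16.7%

Forward path: (26.5 + 0.65s)·1.6/(s(s+5.4)). The closed-loop characteristic equation is s² + (5.4 + 1.6·0.65)s + 1.6·26.5 = 0.
That is s² + 6.44s + 42.4 = 0, so ω_n = 6.512 rad/s and ζ = 6.44/(2·6.512) = 0.4945.
%OS = 100·exp(−πζ/√(1−ζ²)) = 16.7%.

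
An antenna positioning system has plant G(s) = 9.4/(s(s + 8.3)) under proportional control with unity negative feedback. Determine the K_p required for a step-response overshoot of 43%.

K_p = 27.2

From %OS = 100·exp(−πζ/√(1−ζ²)) = 43%, ζ = −ln(0.43)/√(π²+ln²(0.43)) = 0.2594.
Characteristic equation s² + 8.3s + 9.4K_p = 0 gives ζ = 8.3/(2√(9.4K_p)).
Setting ζ = 0.2594: √(9.4K_p) = 8.3/(2·0.2594) = 16, so K_p = 255.9/9.4 = 27.2.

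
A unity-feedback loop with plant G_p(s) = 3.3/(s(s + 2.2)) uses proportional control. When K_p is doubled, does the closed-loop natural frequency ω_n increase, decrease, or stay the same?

increase

ω_n = √(3.3·K_p), which grows with K_p.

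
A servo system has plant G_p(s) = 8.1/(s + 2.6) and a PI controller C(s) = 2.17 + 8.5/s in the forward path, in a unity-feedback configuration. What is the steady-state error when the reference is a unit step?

0

The open loop C(s)G_p(s) has a pole at the origin (type 1), so the static position error constant is infinite and e_ss = 1/(1+∞) = 0.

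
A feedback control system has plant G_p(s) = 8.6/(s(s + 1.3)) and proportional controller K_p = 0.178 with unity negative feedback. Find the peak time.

Closed-loop characteristic equation: s² + 1.3s + 1.531 = 0, so ω_n = 1.237 rad/s and ζ = 1.3/(2·1.237) = 0.5254.
Damped frequency ω_d = ω_n√(1−ζ²) = 1.053 rad/s, so peak time T_p = π/ω_d = 2.98 s.

T_p = 2.98 s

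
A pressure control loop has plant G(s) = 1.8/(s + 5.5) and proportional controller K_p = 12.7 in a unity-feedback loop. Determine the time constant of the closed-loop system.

Closed-loop transfer function: T(s) = K_p·G(s)/(1 + K_p·G(s)) = 22.86/(s + 5.5 + 22.86) = 22.86/(s + 28.36).
Time constant τ = 1/28.36 = 0.0353 s.

τ = 0.0353 s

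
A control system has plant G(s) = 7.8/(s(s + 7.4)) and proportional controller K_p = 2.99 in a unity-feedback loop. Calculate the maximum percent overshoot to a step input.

From 1 + K_pG(s) = 0: s² + 7.4s + 23.32 = 0 ⇒ ω_n = 4.829, ζ = 0.7662.
%OS = 100·exp(−πζ/√(1−ζ²)) = 100·exp(−π·0.7662/√0.413) = 2.36%.

2.36%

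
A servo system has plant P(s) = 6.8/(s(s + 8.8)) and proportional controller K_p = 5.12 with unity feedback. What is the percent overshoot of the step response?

Closed-loop characteristic equation: s² + 8.8s + 34.82 = 0, so ω_n = 5.901 rad/s and ζ = 8.8/(2·5.901) = 0.7457.
%OS = 100·exp(−πζ/√(1−ζ²)) = 100·exp(−π·0.7457/√0.4439) = 2.97%.

2.97%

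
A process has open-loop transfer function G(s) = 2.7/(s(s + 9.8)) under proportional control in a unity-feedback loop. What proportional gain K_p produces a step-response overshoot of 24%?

From %OS = 100·exp(−πζ/√(1−ζ²)) = 24%, ζ = −ln(0.24)/√(π²+ln²(0.24)) = 0.4136.
Characteristic equation s² + 9.8s + 2.7K_p = 0 gives ζ = 9.8/(2√(2.7K_p)).
Setting ζ = 0.4136: √(2.7K_p) = 9.8/(2·0.4136) = 11.85, so K_p = 140.4/2.7 = 52.

K_p = 52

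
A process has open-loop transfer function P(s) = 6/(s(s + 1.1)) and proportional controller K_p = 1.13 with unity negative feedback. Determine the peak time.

The closed-loop denominator s² + 1.1s + 6.78 gives ω_n = √6.78 = 2.604 and ζ = 1.1/(2ω_n) = 0.2112.
Damped frequency ω_d = ω_n√(1−ζ²) = 2.545 rad/s, so peak time T_p = π/ω_d = 1.23 s.

T_p = 1.23 s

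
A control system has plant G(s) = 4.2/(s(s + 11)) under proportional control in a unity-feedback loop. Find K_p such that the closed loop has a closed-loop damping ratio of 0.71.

K_p = 14.3

Closed-loop characteristic equation: s² + 11s + K_p·4.2 = 0.
So ω_n = √(4.2K_p) and 2ζω_n = 11, giving ζ = 11/(2√(4.2K_p)).
Setting ζ = 0.71: √(4.2K_p) = 11/(2·0.71) = 7.746, so K_p = 60.01/4.2 = 14.3.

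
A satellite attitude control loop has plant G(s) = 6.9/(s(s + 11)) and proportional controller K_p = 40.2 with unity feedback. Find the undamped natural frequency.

With unity feedback the closed-loop characteristic equation is s² + 11s + 40.2·6.9 = s² + 11s + 277.4 = 0.
So ω_n² = 277.4 ⇒ ω_n = 16.65 rad/s, and ζ = 11/(2ω_n) = 0.33.

ω_n = 16.7 rad/s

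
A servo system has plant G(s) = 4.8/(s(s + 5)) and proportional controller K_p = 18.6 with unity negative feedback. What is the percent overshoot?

42.2%

The closed-loop denominator s² + 5s + 89.28 gives ω_n = √89.28 = 9.449 and ζ = 5/(2ω_n) = 0.2646.
%OS = 100·exp(−πζ/√(1−ζ²)) = 100·exp(−π·0.2646/√0.93) = 42.2%.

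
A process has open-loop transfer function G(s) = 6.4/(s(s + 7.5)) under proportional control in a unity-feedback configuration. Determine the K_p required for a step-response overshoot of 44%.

K_p = 34.4

From %OS = 100·exp(−πζ/√(1−ζ²)) = 44%, ζ = −ln(0.44)/√(π²+ln²(0.44)) = 0.2528.
Characteristic equation s² + 7.5s + 6.4K_p = 0 gives ζ = 7.5/(2√(6.4K_p)).
Setting ζ = 0.2528: √(6.4K_p) = 7.5/(2·0.2528) = 14.83, so K_p = 220/6.4 = 34.4.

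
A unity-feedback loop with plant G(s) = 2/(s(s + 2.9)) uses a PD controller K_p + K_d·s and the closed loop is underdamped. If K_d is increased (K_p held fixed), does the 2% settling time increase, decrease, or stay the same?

Characteristic equation s² + (2.9 + 2K_d)s + 2K_p = 0: raising K_d increases ζω_n = (2.9+2K_d)/2 while the loop stays underdamped, so T_s ≈ 4/(ζω_n) decreases.

decrease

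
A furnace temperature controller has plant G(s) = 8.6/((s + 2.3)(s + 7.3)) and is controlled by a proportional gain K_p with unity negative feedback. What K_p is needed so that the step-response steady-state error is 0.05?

K_p = 37.1

Steady-state error for a unit step on this type-0 loop is 1/(1 + K_p·G(0)).
G(0) = 0.5122. Require 1/(1 + K_p·0.5122) = 0.05, so 1 + 0.5122·K_p = 20.
K_p = (20 − 1)/0.5122 = 37.1.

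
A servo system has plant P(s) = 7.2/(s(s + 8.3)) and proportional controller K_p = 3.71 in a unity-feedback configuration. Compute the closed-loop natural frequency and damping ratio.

ω_n = 5.17 rad/s, ζ = 0.803

1 + K_p·P(s) = 0 gives s² + 8.3s + 26.71 = 0.
So ω_n² = 26.71 ⇒ ω_n = 5.168 rad/s, and ζ = 8.3/(2ω_n) = 0.803.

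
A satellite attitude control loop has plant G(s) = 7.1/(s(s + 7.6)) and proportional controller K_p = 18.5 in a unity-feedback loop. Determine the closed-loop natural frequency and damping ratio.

With unity feedback the closed-loop characteristic equation is s² + 7.6s + 18.5·7.1 = s² + 7.6s + 131.3 = 0.
So ω_n² = 131.3 ⇒ ω_n = 11.46 rad/s, and ζ = 7.6/(2ω_n) = 0.332.

ω_n = 11.5 rad/s, ζ = 0.332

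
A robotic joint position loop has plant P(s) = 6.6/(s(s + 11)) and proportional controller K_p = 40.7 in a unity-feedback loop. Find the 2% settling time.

T_s ≈ 0.727 s

The closed-loop denominator s² + 11s + 268.6 gives ω_n = √268.6 = 16.39 and ζ = 11/(2ω_n) = 0.3356.
2% settling time T_s ≈ 4/(ζω_n) = 4/5.5 = 0.727 s.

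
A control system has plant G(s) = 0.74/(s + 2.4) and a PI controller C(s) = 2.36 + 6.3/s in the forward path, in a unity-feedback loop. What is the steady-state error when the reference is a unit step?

0

The open loop C(s)G(s) has a pole at the origin (type 1), so the static position error constant is infinite and e_ss = 1/(1+∞) = 0.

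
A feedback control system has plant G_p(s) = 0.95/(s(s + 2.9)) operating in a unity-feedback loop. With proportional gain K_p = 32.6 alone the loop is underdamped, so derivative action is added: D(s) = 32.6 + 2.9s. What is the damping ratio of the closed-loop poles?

Forward path: (32.6 + 2.9s)·0.95/(s(s+2.9)). The closed-loop characteristic equation is s² + (2.9 + 0.95·2.9)s + 0.95·32.6 = 0.
That is s² + 5.655s + 30.97 = 0, so ω_n = 5.565 rad/s and ζ = 5.655/(2·5.565) = 0.5081.

ζ = 0.508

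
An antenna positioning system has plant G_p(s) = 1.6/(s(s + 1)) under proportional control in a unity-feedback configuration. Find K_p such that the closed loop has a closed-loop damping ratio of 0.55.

Closed-loop characteristic equation: s² + 1s + K_p·1.6 = 0.
So ω_n = √(1.6K_p) and 2ζω_n = 1, giving ζ = 1/(2√(1.6K_p)).
Setting ζ = 0.55: √(1.6K_p) = 1/(2·0.55) = 0.9091, so K_p = 0.8264/1.6 = 0.517.

K_p = 0.517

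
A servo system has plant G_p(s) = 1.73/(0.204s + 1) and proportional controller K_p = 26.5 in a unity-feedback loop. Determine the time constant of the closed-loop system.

Closed loop: T(s) = K_p·G_p/(1+K_p·G_p) = 45.84/(0.204s + 1 + 45.84), with pole at s = −(1 + 45.84)/0.204 = −229.6.
Closed-loop time constant τ = 1/229.6 = 0.00435 s.

τ = 0.00435 s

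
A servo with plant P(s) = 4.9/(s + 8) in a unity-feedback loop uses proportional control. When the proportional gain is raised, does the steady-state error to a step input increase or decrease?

The position error constant K_pos = K_p·P(0) grows with K_p, and e_ss = 1/(1+K_pos) falls.

decrease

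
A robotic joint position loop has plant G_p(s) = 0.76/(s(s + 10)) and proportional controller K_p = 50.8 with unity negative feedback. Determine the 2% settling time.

Closed-loop characteristic equation: s² + 10s + 38.61 = 0, so ω_n = 6.214 rad/s and ζ = 10/(2·6.214) = 0.8047.
2% settling time T_s ≈ 4/(ζω_n) = 4/5 = 0.8 s.

T_s ≈ 0.8 s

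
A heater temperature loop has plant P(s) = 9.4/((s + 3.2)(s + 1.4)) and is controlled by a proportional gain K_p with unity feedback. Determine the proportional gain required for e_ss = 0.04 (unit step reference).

Steady-state error for a unit step on this type-0 loop is 1/(1 + K_p·P(0)).
P(0) = 2.098. Require 1/(1 + K_p·2.098) = 0.04, so 1 + 2.098·K_p = 25.
K_p = (25 − 1)/2.098 = 11.4.

K_p = 11.4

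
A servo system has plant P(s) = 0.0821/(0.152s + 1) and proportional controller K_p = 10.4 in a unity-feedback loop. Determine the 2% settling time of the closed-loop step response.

T_s ≈ 0.328 s

Closed loop: T(s) = K_p·P/(1+K_p·P) = 0.8538/(0.152s + 1 + 0.8538), with pole at s = −(1 + 0.8538)/0.152 = −12.2.
τ = 1/12.2 = 0.08199 s, so 2% settling time ≈ 4τ = 0.328 s.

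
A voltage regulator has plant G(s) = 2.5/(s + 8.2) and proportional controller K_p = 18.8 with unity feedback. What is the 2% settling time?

Closed-loop transfer function: T(s) = K_p·G(s)/(1 + K_p·G(s)) = 47/(s + 8.2 + 47) = 47/(s + 55.2).
Time constant τ = 1/55.2 = 0.01812 s, so the 2% settling time is about 4τ = 0.0725 s.

T_s ≈ 0.0725 s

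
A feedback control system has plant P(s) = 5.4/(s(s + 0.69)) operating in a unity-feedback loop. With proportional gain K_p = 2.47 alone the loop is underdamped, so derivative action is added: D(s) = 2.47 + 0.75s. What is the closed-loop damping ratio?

Forward path: (2.47 + 0.75s)·5.4/(s(s+0.69)). The closed-loop characteristic equation is s² + (0.69 + 5.4·0.75)s + 5.4·2.47 = 0.
That is s² + 4.74s + 13.34 = 0, so ω_n = 3.652 rad/s and ζ = 4.74/(2·3.652) = 0.6489.

ζ = 0.649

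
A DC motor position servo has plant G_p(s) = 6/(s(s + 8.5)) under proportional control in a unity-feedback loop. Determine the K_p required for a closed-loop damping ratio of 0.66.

K_p = 6.91

Closed-loop characteristic equation: s² + 8.5s + K_p·6 = 0.
So ω_n = √(6K_p) and 2ζω_n = 8.5, giving ζ = 8.5/(2√(6K_p)).
Setting ζ = 0.66: √(6K_p) = 8.5/(2·0.66) = 6.439, so K_p = 41.47/6 = 6.91.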